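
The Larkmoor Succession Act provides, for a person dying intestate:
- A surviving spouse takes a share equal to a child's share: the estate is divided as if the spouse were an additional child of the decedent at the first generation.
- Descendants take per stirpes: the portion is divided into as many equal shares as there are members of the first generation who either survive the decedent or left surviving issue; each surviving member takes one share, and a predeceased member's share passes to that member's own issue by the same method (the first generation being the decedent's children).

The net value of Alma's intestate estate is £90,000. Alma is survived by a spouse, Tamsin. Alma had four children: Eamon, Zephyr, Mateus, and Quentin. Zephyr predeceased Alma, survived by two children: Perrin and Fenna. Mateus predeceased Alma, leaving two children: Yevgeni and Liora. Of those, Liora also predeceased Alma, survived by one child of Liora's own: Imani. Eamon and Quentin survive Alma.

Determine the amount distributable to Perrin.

Perrin receives £9,000.

The spouse counts as an additional share at the children's level, so there are 5 primary shares of £18,000. Tamsin takes one such share (£18,000).
The children's combined portion (£72,000) is divided into 4 shares of £18,000: Eamon and Quentin each take £18,000; Zephyr's £18,000 share passes to Zephyr's issue; Mateus's £18,000 share passes to Mateus's issue.
Zephyr's share (£18,000) is divided into 2 shares of £9,000: Perrin and Fenna each take £9,000.
Mateus's share (£18,000) is divided into 2 shares of £9,000: Yevgeni takes £9,000; Liora's £9,000 share passes to Liora's issue.
Liora's share (£9,000) passes entirely to Imani.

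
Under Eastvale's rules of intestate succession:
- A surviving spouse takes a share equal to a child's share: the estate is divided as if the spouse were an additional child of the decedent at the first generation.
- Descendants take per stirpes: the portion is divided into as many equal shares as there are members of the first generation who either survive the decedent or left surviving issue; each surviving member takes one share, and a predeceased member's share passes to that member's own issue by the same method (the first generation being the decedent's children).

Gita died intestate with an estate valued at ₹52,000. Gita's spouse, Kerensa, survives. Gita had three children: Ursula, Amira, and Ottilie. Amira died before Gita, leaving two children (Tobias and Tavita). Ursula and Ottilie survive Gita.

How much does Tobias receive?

Tobias receives ₹6,500.

The spouse counts as an additional share at the children's level, so there are 4 primary shares of ₹13,000. Kerensa takes one such share (₹13,000).
The children's combined portion (₹39,000) is divided into 3 shares of ₹13,000: Ursula and Ottilie each take ₹13,000; Amira's ₹13,000 share passes to Amira's issue.
Amira's share (₹13,000) is divided into 2 shares of ₹6,500: Tobias and Tavita each take ₹6,500.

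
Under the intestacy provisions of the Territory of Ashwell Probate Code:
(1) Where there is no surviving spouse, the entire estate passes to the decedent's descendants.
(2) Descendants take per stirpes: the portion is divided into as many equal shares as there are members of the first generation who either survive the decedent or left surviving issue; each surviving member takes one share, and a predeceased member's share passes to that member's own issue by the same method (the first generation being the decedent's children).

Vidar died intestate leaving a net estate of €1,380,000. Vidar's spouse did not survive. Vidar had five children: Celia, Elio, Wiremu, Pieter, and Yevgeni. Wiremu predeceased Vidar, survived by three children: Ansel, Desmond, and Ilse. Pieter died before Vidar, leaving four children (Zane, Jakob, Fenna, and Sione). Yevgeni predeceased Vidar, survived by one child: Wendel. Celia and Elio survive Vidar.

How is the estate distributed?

The entire €1,380,000 passes to the descendants.
That amount (€1,380,000) is divided into 5 shares of €276,000: Celia and Elio each take €276,000; Wiremu's €276,000 share passes to Wiremu's issue; Pieter's €276,000 share passes to Pieter's issue; Yevgeni's €276,000 share passes to Yevgeni's issue.
Wiremu's share (€276,000) is divided into 3 shares of €92,000: Ansel, Desmond, and Ilse each take €92,000.
Pieter's share (€276,000) is divided into 4 shares of €69,000: Zane, Jakob, Fenna, and Sione each take €69,000.
Yevgeni's share (€276,000) passes entirely to Wendel.

Celia: €276,000; Elio: €276,000; Ansel: €92,000; Desmond: €92,000; Ilse: €92,000; Zane: €69,000; Jakob: €69,000; Fenna: €69,000; Sione: €69,000; Wendel: €276,000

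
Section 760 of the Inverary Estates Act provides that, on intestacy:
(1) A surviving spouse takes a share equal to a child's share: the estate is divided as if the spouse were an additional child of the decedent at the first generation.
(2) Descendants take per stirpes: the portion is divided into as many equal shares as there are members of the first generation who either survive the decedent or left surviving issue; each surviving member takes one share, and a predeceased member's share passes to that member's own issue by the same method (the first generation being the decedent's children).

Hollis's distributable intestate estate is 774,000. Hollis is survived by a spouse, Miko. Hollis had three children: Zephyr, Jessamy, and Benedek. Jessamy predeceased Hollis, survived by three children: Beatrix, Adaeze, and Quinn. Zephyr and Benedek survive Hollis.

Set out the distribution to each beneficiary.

Miko: 193,500; Zephyr: 193,500; Beatrix: 64,500; Adaeze: 64,500; Quinn: 64,500; Benedek: 193,500

The spouse counts as an additional share at the children's level, so there are 4 primary shares of 193,500. Miko takes one such share (193,500).
The children's combined portion (580,500) is divided into 3 shares of 193,500: Zephyr and Benedek each take 193,500; Jessamy's 193,500 share passes to Jessamy's issue.
Jessamy's share (193,500) is divided into 3 shares of 64,500: Beatrix, Adaeze, and Quinn each take 64,500.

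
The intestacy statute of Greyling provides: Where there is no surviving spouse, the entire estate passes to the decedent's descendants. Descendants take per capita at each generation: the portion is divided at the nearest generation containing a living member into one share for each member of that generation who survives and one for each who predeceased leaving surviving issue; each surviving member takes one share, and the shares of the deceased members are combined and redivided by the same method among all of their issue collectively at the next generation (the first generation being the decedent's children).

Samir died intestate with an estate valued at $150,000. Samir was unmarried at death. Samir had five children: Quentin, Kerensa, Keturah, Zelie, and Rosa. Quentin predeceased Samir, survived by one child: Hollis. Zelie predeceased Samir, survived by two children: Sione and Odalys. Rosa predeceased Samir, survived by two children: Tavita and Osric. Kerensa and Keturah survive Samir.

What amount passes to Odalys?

The entire $150,000 passes to the descendants.
That amount ($150,000) is divided at the children's generation into 5 shares of $30,000. Kerensa and Keturah each take $30,000. The 3 shares of the deceased (Quentin, Zelie, and Rosa) are combined into a pool of $90,000.
That pool ($90,000) is divided at the grandchildren's generation equally among Hollis, Sione, Odalys, Tavita, and Osric: $18,000 each.

Odalys receives $18,000.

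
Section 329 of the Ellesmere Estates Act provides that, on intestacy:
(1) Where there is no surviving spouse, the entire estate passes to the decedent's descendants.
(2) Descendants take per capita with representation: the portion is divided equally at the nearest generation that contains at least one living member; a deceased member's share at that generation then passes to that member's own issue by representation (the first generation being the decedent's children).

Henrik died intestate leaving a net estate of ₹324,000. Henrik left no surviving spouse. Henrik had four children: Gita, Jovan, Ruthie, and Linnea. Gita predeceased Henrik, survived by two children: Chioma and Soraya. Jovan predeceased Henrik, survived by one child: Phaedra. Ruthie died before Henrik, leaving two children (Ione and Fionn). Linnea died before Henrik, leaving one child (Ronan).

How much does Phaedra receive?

Phaedra receives ₹54,000.

The entire ₹324,000 passes to the descendants.
No child survives, so the initial division is made at the grandchildren's generation.
That amount (₹324,000) is divided into 6 shares of ₹54,000: Chioma, Soraya, Phaedra, Ione, Fionn, and Ronan each take ₹54,000.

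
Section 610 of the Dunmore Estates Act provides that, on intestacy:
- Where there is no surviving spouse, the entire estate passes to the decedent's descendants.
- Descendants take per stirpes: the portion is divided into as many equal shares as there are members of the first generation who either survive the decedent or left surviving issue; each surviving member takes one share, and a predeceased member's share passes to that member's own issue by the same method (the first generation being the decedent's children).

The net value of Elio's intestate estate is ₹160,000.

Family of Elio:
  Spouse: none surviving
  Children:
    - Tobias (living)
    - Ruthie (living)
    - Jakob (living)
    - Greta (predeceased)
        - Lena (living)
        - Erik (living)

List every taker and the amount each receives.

Tobias: ₹40,000; Ruthie: ₹40,000; Jakob: ₹40,000; Lena: ₹20,000; Erik: ₹20,000

The entire ₹160,000 passes to the descendants.
That amount (₹160,000) is divided into 4 shares of ₹40,000: Tobias, Ruthie, and Jakob each take ₹40,000; Greta's ₹40,000 share passes to Greta's issue.
Greta's share (₹40,000) is divided into 2 shares of ₹20,000: Lena and Erik each take ₹20,000.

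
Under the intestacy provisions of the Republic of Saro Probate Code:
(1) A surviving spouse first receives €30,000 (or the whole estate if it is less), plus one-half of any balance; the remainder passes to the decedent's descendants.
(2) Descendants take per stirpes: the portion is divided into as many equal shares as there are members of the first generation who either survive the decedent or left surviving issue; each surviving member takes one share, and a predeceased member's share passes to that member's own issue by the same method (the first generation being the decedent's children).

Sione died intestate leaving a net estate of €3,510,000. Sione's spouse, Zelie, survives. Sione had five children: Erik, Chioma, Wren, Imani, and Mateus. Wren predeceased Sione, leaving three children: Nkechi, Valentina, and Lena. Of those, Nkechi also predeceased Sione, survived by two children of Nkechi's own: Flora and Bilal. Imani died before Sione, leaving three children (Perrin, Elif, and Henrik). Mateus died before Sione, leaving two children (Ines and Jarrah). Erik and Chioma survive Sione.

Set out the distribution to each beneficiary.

Zelie first takes €30,000, leaving a balance of €3,480,000. Zelie then takes one-half of the balance (€1,740,000), for a total of €1,770,000. The remaining €1,740,000 passes to the descendants.
The descendants' portion (€1,740,000) is divided into 5 shares of €348,000: Erik and Chioma each take €348,000; Wren's €348,000 share passes to Wren's issue; Imani's €348,000 share passes to Imani's issue; Mateus's €348,000 share passes to Mateus's issue.
Wren's share (€348,000) is divided into 3 shares of €116,000: Valentina and Lena each take €116,000; Nkechi's €116,000 share passes to Nkechi's issue.
Nkechi's share (€116,000) is divided into 2 shares of €58,000: Flora and Bilal each take €58,000.
Imani's share (€348,000) is divided into 3 shares of €116,000: Perrin, Elif, and Henrik each take €116,000.
Mateus's share (€348,000) is divided into 2 shares of €174,000: Ines and Jarrah each take €174,000.

Zelie: €1,770,000; Erik: €348,000; Chioma: €348,000; Flora: €58,000; Bilal: €58,000; Valentina: €116,000; Lena: €116,000; Perrin: €116,000; Elif: €116,000; Henrik: €116,000; Ines: €174,000; Jarrah: €174,000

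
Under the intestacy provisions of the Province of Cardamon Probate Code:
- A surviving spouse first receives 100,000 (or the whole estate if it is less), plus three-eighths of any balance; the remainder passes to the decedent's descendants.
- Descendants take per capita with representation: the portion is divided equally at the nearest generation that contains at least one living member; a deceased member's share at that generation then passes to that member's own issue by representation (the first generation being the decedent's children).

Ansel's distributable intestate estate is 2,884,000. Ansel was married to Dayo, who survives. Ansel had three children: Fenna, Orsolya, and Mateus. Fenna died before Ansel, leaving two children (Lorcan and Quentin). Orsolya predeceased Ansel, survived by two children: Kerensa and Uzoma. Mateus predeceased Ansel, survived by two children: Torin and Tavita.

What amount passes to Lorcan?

Lorcan receives 290,000.

Dayo first takes 100,000, leaving a balance of 2,784,000. Dayo then takes three-eighths of the balance (1,044,000), for a total of 1,144,000. The remaining 1,740,000 passes to the descendants.
No child survives, so the initial division is made at the grandchildren's generation.
The descendants' portion (1,740,000) is divided into 6 shares of 290,000: Lorcan, Quentin, Kerensa, Uzoma, Torin, and Tavita each take 290,000.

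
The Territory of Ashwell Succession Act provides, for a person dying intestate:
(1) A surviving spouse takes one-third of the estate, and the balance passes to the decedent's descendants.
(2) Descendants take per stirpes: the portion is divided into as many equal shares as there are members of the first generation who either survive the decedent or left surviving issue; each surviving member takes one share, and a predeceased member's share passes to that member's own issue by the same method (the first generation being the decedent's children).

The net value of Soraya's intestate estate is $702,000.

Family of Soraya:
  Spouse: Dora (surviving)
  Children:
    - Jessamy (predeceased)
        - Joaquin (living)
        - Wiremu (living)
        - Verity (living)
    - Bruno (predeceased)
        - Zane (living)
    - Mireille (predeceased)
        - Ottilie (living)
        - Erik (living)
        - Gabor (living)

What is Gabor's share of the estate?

Dora takes one-third of $702,000 = $234,000. The remaining $468,000 passes to the descendants.
The descendants' portion ($468,000) is divided into 3 shares of $156,000: Jessamy's $156,000 share passes to Jessamy's issue; Bruno's $156,000 share passes to Bruno's issue; Mireille's $156,000 share passes to Mireille's issue.
Jessamy's share ($156,000) is divided into 3 shares of $52,000: Joaquin, Wiremu, and Verity each take $52,000.
Bruno's share ($156,000) passes entirely to Zane.
Mireille's share ($156,000) is divided into 3 shares of $52,000: Ottilie, Erik, and Gabor each take $52,000.

Gabor receives $52,000.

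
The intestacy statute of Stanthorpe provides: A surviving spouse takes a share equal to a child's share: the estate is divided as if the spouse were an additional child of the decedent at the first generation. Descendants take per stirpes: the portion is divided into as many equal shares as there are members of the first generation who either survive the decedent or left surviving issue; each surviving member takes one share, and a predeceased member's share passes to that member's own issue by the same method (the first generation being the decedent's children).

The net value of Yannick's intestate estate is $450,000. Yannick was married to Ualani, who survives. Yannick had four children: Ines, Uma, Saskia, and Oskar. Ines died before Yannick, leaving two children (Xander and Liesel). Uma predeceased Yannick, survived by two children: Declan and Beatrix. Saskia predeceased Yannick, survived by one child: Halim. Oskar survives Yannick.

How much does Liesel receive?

The spouse counts as an additional share at the children's level, so there are 5 primary shares of $90,000. Ualani takes one such share ($90,000).
The children's combined portion ($360,000) is divided into 4 shares of $90,000: Oskar takes $90,000; Ines's $90,000 share passes to Ines's issue; Uma's $90,000 share passes to Uma's issue; Saskia's $90,000 share passes to Saskia's issue.
Ines's share ($90,000) is divided into 2 shares of $45,000: Xander and Liesel each take $45,000.
Uma's share ($90,000) is divided into 2 shares of $45,000: Declan and Beatrix each take $45,000.
Saskia's share ($90,000) passes entirely to Halim.

Liesel receives $45,000.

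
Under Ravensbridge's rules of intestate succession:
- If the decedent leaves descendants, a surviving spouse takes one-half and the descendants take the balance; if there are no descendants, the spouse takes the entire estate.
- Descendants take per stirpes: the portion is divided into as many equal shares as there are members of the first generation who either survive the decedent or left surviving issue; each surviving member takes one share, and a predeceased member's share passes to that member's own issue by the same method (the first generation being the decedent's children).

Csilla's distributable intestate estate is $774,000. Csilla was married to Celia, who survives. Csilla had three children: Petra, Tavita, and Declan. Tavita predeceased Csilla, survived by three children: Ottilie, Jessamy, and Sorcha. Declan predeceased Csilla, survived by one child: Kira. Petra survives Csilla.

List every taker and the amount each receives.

Celia: $387,000; Petra: $129,000; Ottilie: $43,000; Jessamy: $43,000; Sorcha: $43,000; Kira: $129,000

Celia takes one-half of $774,000 = $387,000. The remaining $387,000 passes to the descendants.
The descendants' portion ($387,000) is divided into 3 shares of $129,000: Petra takes $129,000; Tavita's $129,000 share passes to Tavita's issue; Declan's $129,000 share passes to Declan's issue.
Tavita's share ($129,000) is divided into 3 shares of $43,000: Ottilie, Jessamy, and Sorcha each take $43,000.
Declan's share ($129,000) passes entirely to Kira.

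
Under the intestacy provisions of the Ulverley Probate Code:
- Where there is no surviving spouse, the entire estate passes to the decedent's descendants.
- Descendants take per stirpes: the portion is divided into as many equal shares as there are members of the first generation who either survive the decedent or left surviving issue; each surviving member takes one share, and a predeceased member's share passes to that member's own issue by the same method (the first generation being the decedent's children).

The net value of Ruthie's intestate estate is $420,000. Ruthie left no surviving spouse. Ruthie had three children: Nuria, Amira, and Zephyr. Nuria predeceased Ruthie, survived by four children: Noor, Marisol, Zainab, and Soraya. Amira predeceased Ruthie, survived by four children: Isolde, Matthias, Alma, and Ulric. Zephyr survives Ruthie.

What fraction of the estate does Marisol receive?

The entire $420,000 passes to the descendants.
That amount ($420,000) is divided into 3 shares of $140,000: Zephyr takes $140,000; Nuria's $140,000 share passes to Nuria's issue; Amira's $140,000 share passes to Amira's issue.
Nuria's share ($140,000) is divided into 4 shares of $35,000: Noor, Marisol, Zainab, and Soraya each take $35,000.
Amira's share ($140,000) is divided into 4 shares of $35,000: Isolde, Matthias, Alma, and Ulric each take $35,000.

Marisol receives 1/12 of the estate.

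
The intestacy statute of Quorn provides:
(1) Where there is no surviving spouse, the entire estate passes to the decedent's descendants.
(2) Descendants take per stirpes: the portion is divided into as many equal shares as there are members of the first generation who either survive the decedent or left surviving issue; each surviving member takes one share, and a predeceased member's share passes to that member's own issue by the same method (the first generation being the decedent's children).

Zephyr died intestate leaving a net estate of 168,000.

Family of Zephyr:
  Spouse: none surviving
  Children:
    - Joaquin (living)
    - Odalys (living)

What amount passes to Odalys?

The entire 168,000 passes to the descendants.
That amount (168,000) is divided into 2 shares of 84,000: Joaquin and Odalys each take 84,000.

Odalys receives 84,000.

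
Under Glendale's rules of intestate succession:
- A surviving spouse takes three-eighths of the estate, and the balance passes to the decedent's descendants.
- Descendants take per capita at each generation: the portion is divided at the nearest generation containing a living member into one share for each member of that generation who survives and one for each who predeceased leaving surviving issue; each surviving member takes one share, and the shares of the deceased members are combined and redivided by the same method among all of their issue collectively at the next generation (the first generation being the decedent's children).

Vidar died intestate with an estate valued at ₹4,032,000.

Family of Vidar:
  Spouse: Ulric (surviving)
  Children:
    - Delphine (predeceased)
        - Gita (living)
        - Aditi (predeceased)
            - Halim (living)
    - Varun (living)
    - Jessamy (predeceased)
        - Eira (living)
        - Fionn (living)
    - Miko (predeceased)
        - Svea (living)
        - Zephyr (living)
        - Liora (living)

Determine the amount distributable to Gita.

Gita receives ₹270,000.

Ulric takes three-eighths of ₹4,032,000 = ₹1,512,000. The remaining ₹2,520,000 passes to the descendants.
The descendants' portion (₹2,520,000) is divided at the children's generation into 4 shares of ₹630,000. Varun takes ₹630,000. The 3 shares of the deceased (Delphine, Jessamy, and Miko) are combined into a pool of ₹1,890,000.
That pool (₹1,890,000) is divided at the grandchildren's generation into 7 shares of ₹270,000. Gita, Eira, Fionn, Svea, Zephyr, and Liora each take ₹270,000. The remaining share for the deceased Aditi (₹270,000) is carried to the next generation.
That pool (₹270,000) passes entirely to Halim, the sole taker at the great-grandchildren's generation.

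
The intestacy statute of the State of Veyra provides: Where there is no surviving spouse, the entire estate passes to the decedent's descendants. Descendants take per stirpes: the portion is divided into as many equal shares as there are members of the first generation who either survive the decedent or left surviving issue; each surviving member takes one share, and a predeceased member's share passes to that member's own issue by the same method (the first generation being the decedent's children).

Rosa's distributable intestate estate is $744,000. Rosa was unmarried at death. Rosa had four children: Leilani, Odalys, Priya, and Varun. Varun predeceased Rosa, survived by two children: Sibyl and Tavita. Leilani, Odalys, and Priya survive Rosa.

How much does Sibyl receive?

Sibyl receives $93,000.

The entire $744,000 passes to the descendants.
That amount ($744,000) is divided into 4 shares of $186,000: Leilani, Odalys, and Priya each take $186,000; Varun's $186,000 share passes to Varun's issue.
Varun's share ($186,000) is divided into 2 shares of $93,000: Sibyl and Tavita each take $93,000.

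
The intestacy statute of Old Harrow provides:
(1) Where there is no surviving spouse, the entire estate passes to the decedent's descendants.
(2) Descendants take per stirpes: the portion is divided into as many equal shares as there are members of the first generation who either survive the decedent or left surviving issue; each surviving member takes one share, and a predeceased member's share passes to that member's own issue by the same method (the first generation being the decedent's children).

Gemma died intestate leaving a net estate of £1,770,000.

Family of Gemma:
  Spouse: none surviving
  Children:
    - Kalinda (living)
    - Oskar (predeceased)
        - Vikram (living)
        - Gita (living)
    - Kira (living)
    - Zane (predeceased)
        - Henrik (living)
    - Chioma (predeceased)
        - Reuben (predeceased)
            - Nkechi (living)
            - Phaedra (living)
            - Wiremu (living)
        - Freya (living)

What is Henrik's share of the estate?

Henrik receives £354,000.

The entire £1,770,000 passes to the descendants.
That amount (£1,770,000) is divided into 5 shares of £354,000: Kalinda and Kira each take £354,000; Oskar's £354,000 share passes to Oskar's issue; Zane's £354,000 share passes to Zane's issue; Chioma's £354,000 share passes to Chioma's issue.
Oskar's share (£354,000) is divided into 2 shares of £177,000: Vikram and Gita each take £177,000.
Zane's share (£354,000) passes entirely to Henrik.
Chioma's share (£354,000) is divided into 2 shares of £177,000: Freya takes £177,000; Reuben's £177,000 share passes to Reuben's issue.
Reuben's share (£177,000) is divided into 3 shares of £59,000: Nkechi, Phaedra, and Wiremu each take £59,000.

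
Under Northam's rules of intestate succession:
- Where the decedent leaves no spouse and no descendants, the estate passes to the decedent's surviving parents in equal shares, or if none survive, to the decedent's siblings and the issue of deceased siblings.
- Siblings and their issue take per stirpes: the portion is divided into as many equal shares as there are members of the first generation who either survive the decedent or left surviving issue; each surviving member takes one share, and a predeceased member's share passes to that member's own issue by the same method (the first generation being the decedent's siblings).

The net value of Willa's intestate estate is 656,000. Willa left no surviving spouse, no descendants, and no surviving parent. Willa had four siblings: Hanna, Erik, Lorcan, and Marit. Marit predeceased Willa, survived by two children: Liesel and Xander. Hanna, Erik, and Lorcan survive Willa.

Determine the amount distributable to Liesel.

Liesel receives 82,000.

The entire 656,000 passes to the siblings and their issue.
That amount (656,000) is divided into 4 shares of 164,000: Hanna, Erik, and Lorcan each take 164,000; Marit's 164,000 share passes to Marit's issue.
Marit's share (164,000) is divided into 2 shares of 82,000: Liesel and Xander each take 82,000.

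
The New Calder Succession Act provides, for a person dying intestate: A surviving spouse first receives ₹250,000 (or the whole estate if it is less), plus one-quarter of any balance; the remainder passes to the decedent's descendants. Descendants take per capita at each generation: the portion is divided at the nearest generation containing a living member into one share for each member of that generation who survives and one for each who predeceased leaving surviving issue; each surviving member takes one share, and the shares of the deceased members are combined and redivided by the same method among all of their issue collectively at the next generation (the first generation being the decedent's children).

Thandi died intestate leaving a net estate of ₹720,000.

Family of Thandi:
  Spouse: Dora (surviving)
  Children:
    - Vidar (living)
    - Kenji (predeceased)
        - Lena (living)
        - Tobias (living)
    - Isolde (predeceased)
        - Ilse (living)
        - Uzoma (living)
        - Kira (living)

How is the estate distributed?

Dora: ₹367,500; Vidar: ₹117,500; Lena: ₹47,000; Tobias: ₹47,000; Ilse: ₹47,000; Uzoma: ₹47,000; Kira: ₹47,000

Dora first takes ₹250,000, leaving a balance of ₹470,000. Dora then takes one-quarter of the balance (₹117,500), for a total of ₹367,500. The remaining ₹352,500 passes to the descendants.
The descendants' portion (₹352,500) is divided at the children's generation into 3 shares of ₹117,500. Vidar takes ₹117,500. The 2 shares of the deceased (Kenji and Isolde) are combined into a pool of ₹235,000.
That pool (₹235,000) is divided at the grandchildren's generation equally among Lena, Tobias, Ilse, Uzoma, and Kira: ₹47,000 each.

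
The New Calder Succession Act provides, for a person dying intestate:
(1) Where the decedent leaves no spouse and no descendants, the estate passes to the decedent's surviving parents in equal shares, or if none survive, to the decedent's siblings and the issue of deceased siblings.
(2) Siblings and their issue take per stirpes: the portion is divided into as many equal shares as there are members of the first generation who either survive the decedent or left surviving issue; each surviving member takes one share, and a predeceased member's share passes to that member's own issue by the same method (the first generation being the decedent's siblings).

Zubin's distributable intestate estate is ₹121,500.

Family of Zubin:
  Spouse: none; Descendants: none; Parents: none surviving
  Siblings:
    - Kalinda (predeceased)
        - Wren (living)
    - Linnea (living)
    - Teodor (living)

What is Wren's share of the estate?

Wren receives ₹40,500.

The entire ₹121,500 passes to the siblings and their issue.
That amount (₹121,500) is divided into 3 shares of ₹40,500: Linnea and Teodor each take ₹40,500; Kalinda's ₹40,500 share passes to Kalinda's issue.
Kalinda's share (₹40,500) passes entirely to Wren.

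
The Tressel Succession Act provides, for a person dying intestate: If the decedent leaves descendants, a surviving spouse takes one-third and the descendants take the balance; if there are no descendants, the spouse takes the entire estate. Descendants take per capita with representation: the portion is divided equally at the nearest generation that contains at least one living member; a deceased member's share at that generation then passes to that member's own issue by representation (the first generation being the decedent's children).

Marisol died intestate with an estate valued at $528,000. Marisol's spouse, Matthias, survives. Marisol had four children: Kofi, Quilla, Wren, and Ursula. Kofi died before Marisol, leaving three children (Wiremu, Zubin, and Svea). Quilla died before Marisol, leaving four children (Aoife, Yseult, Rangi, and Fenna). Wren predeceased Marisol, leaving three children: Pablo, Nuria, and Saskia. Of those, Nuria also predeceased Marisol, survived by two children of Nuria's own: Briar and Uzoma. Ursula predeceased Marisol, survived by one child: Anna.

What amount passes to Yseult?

Matthias takes one-third of $528,000 = $176,000. The remaining $352,000 passes to the descendants.
No child survives, so the initial division is made at the grandchildren's generation.
The descendants' portion ($352,000) is divided into 11 shares of $32,000: Wiremu, Zubin, Svea, Aoife, Yseult, Rangi, Fenna, Pablo, Saskia, and Anna each take $32,000; Nuria's $32,000 share passes to Nuria's issue.
Nuria's share ($32,000) is divided into 2 shares of $16,000: Briar and Uzoma each take $16,000.

Yseult receives $32,000.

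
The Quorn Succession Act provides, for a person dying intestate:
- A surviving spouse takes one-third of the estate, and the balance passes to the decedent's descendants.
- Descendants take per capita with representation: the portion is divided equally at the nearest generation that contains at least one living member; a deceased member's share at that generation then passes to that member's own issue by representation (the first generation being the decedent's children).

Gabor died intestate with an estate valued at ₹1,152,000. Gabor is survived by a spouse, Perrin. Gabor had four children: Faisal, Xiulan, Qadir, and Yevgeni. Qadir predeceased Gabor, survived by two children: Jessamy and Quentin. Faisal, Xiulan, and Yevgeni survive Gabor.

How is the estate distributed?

Perrin: ₹384,000; Faisal: ₹192,000; Xiulan: ₹192,000; Jessamy: ₹96,000; Quentin: ₹96,000; Yevgeni: ₹192,000

Perrin takes one-third of ₹1,152,000 = ₹384,000. The remaining ₹768,000 passes to the descendants.
The descendants' portion (₹768,000) is divided into 4 shares of ₹192,000: Faisal, Xiulan, and Yevgeni each take ₹192,000; Qadir's ₹192,000 share passes to Qadir's issue.
Qadir's share (₹192,000) is divided into 2 shares of ₹96,000: Jessamy and Quentin each take ₹96,000.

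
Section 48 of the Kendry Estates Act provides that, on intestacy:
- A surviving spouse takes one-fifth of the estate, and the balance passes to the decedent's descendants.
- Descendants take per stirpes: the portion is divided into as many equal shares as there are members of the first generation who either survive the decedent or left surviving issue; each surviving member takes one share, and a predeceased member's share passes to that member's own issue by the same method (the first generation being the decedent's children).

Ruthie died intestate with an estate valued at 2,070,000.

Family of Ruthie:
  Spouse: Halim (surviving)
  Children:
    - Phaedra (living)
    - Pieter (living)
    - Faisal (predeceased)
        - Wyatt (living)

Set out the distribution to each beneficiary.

Halim: 414,000; Phaedra: 552,000; Pieter: 552,000; Wyatt: 552,000

Halim takes one-fifth of 2,070,000 = 414,000. The remaining 1,656,000 passes to the descendants.
The descendants' portion (1,656,000) is divided into 3 shares of 552,000: Phaedra and Pieter each take 552,000; Faisal's 552,000 share passes to Faisal's issue.
Faisal's share (552,000) passes entirely to Wyatt.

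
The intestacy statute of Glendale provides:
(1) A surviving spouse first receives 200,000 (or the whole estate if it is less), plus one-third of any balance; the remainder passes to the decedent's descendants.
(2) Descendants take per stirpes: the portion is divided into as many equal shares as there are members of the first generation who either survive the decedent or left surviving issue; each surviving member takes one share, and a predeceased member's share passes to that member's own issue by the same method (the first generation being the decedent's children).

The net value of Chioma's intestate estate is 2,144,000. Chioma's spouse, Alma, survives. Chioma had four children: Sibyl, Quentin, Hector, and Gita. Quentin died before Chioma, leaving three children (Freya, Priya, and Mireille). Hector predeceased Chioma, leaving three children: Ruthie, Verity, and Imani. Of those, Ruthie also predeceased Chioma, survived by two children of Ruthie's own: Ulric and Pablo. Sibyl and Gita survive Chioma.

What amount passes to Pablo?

Pablo receives 54,000.

Alma first takes 200,000, leaving a balance of 1,944,000. Alma then takes one-third of the balance (648,000), for a total of 848,000. The remaining 1,296,000 passes to the descendants.
The descendants' portion (1,296,000) is divided into 4 shares of 324,000: Sibyl and Gita each take 324,000; Quentin's 324,000 share passes to Quentin's issue; Hector's 324,000 share passes to Hector's issue.
Quentin's share (324,000) is divided into 3 shares of 108,000: Freya, Priya, and Mireille each take 108,000.
Hector's share (324,000) is divided into 3 shares of 108,000: Verity and Imani each take 108,000; Ruthie's 108,000 share passes to Ruthie's issue.
Ruthie's share (108,000) is divided into 2 shares of 54,000: Ulric and Pablo each take 54,000.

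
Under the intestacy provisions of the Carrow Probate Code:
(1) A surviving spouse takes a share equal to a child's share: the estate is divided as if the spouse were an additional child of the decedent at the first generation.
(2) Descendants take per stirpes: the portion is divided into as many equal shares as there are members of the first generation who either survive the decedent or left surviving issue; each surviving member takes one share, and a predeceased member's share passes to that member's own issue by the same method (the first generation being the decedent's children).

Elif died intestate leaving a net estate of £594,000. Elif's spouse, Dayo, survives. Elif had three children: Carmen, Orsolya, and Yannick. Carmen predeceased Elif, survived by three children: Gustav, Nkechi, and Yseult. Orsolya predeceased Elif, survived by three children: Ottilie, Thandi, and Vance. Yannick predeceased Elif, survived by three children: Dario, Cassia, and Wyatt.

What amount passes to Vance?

Vance receives £49,500.

The spouse counts as an additional share at the children's level, so there are 4 primary shares of £148,500. Dayo takes one such share (£148,500).
The children's combined portion (£445,500) is divided into 3 shares of £148,500: Carmen's £148,500 share passes to Carmen's issue; Orsolya's £148,500 share passes to Orsolya's issue; Yannick's £148,500 share passes to Yannick's issue.
Carmen's share (£148,500) is divided into 3 shares of £49,500: Gustav, Nkechi, and Yseult each take £49,500.
Orsolya's share (£148,500) is divided into 3 shares of £49,500: Ottilie, Thandi, and Vance each take £49,500.
Yannick's share (£148,500) is divided into 3 shares of £49,500: Dario, Cassia, and Wyatt each take £49,500.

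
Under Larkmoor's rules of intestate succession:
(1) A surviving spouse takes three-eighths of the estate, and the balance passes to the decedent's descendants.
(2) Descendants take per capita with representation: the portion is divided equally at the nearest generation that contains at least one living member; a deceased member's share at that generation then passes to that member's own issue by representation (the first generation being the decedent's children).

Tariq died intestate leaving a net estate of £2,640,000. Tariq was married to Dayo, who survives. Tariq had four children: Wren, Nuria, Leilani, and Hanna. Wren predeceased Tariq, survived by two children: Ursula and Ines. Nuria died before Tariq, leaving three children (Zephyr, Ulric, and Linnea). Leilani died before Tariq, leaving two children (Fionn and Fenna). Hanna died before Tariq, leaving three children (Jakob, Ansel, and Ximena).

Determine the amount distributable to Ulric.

Dayo takes three-eighths of £2,640,000 = £990,000. The remaining £1,650,000 passes to the descendants.
No child survives, so the initial division is made at the grandchildren's generation.
The descendants' portion (£1,650,000) is divided into 10 shares of £165,000: Ursula, Ines, Zephyr, Ulric, Linnea, Fionn, Fenna, Jakob, Ansel, and Ximena each take £165,000.

Ulric receives £165,000.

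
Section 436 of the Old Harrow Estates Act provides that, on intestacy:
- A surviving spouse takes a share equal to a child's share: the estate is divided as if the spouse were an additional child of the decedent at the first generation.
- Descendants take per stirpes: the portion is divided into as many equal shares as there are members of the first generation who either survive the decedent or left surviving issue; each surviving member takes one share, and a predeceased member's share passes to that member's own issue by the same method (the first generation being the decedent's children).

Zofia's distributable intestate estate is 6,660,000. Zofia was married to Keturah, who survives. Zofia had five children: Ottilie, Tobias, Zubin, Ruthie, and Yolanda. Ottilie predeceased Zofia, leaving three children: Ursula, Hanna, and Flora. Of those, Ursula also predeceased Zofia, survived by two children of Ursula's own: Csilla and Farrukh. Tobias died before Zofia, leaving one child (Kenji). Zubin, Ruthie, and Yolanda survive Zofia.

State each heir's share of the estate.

Keturah: 1,110,000; Csilla: 185,000; Farrukh: 185,000; Hanna: 370,000; Flora: 370,000; Kenji: 1,110,000; Zubin: 1,110,000; Ruthie: 1,110,000; Yolanda: 1,110,000

The spouse counts as an additional share at the children's level, so there are 6 primary shares of 1,110,000. Keturah takes one such share (1,110,000).
The children's combined portion (5,550,000) is divided into 5 shares of 1,110,000: Zubin, Ruthie, and Yolanda each take 1,110,000; Ottilie's 1,110,000 share passes to Ottilie's issue; Tobias's 1,110,000 share passes to Tobias's issue.
Ottilie's share (1,110,000) is divided into 3 shares of 370,000: Hanna and Flora each take 370,000; Ursula's 370,000 share passes to Ursula's issue.
Ursula's share (370,000) is divided into 2 shares of 185,000: Csilla and Farrukh each take 185,000.
Tobias's share (1,110,000) passes entirely to Kenji.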